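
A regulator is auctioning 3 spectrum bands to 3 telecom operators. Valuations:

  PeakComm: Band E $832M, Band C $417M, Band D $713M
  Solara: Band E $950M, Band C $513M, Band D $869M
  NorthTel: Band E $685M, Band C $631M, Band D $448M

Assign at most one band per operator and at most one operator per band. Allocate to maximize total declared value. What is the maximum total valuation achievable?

This is a one-to-one assignment (maximum-weight bipartite matching).
Optimal: PeakComm→Band E ($832M), Solara→Band D ($869M), NorthTel→Band C ($631M) — total 832+869+631 = $2332M.
Max-entry greedy (repeatedly take the single best remaining cell) gives $2294M, worse by 38.

Maximum total: $2332M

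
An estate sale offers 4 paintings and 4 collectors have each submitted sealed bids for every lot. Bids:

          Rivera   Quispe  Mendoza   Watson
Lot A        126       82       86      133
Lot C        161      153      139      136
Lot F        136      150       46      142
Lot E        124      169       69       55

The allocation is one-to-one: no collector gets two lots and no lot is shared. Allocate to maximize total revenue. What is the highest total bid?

Maximum total: $577

Optimal: Rivera→Lot F ($136), Quispe→Lot E ($169), Mendoza→Lot C ($139), Watson→Lot A ($133) — total 136+169+139+133 = $577.
Next-best assignment: Rivera→Lot A, Quispe→Lot E, Mendoza→Lot C, Watson→Lot F = $576.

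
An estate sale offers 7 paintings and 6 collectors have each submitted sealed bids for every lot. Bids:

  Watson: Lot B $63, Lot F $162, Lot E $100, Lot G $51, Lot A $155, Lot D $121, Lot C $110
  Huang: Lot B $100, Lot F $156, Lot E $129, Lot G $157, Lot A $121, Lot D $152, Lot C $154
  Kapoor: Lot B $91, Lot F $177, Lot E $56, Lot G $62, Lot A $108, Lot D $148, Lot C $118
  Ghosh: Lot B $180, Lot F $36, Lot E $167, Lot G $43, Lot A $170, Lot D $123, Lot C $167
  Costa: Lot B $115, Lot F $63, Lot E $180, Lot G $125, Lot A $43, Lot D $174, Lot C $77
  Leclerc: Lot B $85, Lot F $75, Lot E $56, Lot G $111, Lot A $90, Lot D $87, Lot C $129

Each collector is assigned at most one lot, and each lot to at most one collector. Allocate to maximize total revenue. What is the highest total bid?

Optimal: Watson→Lot A ($155), Huang→Lot G ($157), Kapoor→Lot F ($177), Ghosh→Lot B ($180), Costa→Lot E ($180), Leclerc→Lot C ($129) — total 155+157+177+180+180+129 = $978.
Row-greedy (each collector in turn takes its best remaining lot) gives $956, worse by 22.
Next-best assignment: Watson→Lot A, Huang→Lot D, Kapoor→Lot F, Ghosh→Lot B, Costa→Lot E, Leclerc→Lot C = $973.
Every other assignment is strictly worse.

Max total: $978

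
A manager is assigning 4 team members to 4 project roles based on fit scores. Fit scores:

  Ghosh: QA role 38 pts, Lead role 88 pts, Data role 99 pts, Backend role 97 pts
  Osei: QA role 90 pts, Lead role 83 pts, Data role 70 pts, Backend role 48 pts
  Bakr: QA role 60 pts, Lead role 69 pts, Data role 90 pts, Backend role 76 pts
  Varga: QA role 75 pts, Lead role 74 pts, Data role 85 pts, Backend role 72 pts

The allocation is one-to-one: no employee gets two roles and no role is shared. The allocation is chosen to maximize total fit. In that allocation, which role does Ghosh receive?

Optimal: Ghosh→Backend role (97 pts), Osei→QA role (90 pts), Bakr→Data role (90 pts), Varga→Lead role (74 pts) — total 97+90+90+74 = 351 pts.
Row-greedy (each employee in turn takes its best remaining role) gives 339 pts, worse by 12.
Next-best assignment: Ghosh→Backend role, Osei→Lead role, Bakr→Data role, Varga→QA role = 345 pts.
Ghosh's own top role is Data role (99 pts), but forcing Ghosh→Data role and reassigning the rest optimally gives only 339 pts — worse by 12.

Ghosh receives Backend role.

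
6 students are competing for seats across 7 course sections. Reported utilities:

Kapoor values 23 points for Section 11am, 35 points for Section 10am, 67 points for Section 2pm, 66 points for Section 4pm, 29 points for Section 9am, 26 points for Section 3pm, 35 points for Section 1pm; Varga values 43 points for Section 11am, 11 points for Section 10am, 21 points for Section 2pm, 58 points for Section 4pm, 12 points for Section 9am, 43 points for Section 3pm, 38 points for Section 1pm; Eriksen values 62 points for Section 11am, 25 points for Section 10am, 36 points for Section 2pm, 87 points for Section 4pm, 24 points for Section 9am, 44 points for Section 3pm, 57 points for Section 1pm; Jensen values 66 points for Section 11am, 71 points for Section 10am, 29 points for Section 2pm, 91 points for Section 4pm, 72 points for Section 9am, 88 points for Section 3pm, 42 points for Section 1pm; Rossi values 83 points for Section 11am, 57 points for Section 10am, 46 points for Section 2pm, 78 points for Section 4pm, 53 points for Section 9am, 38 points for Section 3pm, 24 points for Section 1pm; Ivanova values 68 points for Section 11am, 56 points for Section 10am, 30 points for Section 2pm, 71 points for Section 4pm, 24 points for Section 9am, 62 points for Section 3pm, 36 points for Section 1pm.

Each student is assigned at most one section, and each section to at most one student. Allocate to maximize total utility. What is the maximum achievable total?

Optimal: Kapoor→Section 2pm (67 points), Varga→Section 1pm (38 points), Eriksen→Section 4pm (87 points), Jensen→Section 3pm (88 points), Rossi→Section 11am (83 points), Ivanova→Section 10am (56 points) — total 67+38+87+88+83+56 = 419 points.
Row-greedy (each student in turn takes its best remaining section) gives 368 points, worse by 51.
No other one-to-one assignment exceeds 419 points.

Max total: 419 points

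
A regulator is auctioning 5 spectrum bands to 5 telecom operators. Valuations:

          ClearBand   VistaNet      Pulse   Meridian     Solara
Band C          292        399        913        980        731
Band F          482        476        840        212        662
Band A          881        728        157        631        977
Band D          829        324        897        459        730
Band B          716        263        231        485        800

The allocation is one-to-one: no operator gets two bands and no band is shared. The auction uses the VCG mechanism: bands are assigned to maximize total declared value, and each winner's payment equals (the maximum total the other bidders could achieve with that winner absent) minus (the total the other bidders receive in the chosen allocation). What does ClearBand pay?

Efficient allocation: ClearBand→Band D ($829M), VistaNet→Band A ($728M), Pulse→Band F ($840M), Meridian→Band C ($980M), Solara→Band B ($800M); total welfare W = $4177M.
ClearBand receives Band D at value $829M, so the others get W − 829 = $3348M.
Without ClearBand: best allocation of the remaining 4 bidders over all 5 bands is VistaNet→Band A ($728M), Pulse→Band D ($897M), Meridian→Band C ($980M), Solara→Band B ($800M), total $3405M.
VCG payment = (others' best without ClearBand) − (others' welfare with ClearBand) = 3405 − 3348 = $57M.

ClearBand pays $57M.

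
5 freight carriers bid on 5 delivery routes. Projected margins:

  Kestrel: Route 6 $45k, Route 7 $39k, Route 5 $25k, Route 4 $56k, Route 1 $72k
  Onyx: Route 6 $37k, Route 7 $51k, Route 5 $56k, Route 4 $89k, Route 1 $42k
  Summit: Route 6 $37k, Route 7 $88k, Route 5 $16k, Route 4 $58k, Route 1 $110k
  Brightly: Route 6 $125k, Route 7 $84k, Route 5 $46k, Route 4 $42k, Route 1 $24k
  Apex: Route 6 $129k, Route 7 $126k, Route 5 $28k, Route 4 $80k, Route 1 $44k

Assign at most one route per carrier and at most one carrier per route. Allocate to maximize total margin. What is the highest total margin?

Max total: $475k

Optimal: Kestrel→Route 5 ($25k), Onyx→Route 4 ($89k), Summit→Route 1 ($110k), Brightly→Route 6 ($125k), Apex→Route 7 ($126k) — total 25+89+110+125+126 = $475k.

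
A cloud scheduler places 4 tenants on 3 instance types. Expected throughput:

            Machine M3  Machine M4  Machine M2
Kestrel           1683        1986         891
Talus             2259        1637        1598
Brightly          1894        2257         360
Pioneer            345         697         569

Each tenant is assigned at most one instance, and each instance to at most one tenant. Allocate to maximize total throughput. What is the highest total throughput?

Max total: 5538 ops/s

Treat this as an assignment problem: match each tenant to one instance.
Optimal: Kestrel→Machine M3 (1683 ops/s), Brightly→Machine M4 (2257 ops/s), Talus→Machine M2 (1598 ops/s) — total 1683+2257+1598 = 5538 ops/s.
Column-greedy (each instance in turn goes to its best remaining tenant) gives 5407 ops/s, worse by 131.
Swapping Talus↔Brightly (Talus→Machine M4 1637 ops/s, Brightly→Machine M2 360 ops/s) loses 1858.
Checked against all permutations: 5538 ops/s is optimal.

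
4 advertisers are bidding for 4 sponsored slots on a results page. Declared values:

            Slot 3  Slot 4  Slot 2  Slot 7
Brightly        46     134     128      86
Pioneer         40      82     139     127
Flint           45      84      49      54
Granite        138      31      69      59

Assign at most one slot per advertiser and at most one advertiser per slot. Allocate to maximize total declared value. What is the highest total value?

Max total: $477

Optimal: Brightly→Slot 2 ($128), Pioneer→Slot 7 ($127), Flint→Slot 4 ($84), Granite→Slot 3 ($138) — total 128+127+84+138 = $477.
Row-greedy (each advertiser in turn takes its best remaining slot) gives $465, worse by 12.
Next-best assignment: Brightly→Slot 4, Pioneer→Slot 2, Flint→Slot 7, Granite→Slot 3 = $465.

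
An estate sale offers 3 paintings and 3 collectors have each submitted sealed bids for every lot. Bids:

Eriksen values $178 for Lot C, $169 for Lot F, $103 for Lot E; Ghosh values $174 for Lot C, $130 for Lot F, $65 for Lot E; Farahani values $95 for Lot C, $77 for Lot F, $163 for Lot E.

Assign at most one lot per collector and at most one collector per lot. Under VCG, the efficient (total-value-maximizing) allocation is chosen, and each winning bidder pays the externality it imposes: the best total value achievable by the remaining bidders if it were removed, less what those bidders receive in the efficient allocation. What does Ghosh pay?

Ghosh pays $9.

Efficient allocation: Eriksen→Lot F ($169), Ghosh→Lot C ($174), Farahani→Lot E ($163); total welfare W = $506.
Ghosh receives Lot C at value $174, so the others get W − 174 = $332.
Without Ghosh: best allocation of the remaining 2 bidders over all 3 lots is Eriksen→Lot C ($178), Farahani→Lot E ($163), total $341.
VCG payment = (others' best without Ghosh) − (others' welfare with Ghosh) = 341 − 332 = $9.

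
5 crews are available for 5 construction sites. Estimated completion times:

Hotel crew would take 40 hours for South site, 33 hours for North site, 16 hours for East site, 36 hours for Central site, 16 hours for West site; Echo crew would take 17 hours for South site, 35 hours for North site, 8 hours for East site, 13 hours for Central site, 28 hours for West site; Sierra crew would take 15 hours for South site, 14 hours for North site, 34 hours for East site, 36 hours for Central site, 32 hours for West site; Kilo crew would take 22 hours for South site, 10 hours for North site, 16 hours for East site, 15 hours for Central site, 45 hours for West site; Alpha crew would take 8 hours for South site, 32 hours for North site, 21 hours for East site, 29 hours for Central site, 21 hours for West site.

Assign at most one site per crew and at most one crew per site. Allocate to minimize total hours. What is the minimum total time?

Treat this as an assignment problem: match each crew to one site.
Optimal: Hotel crew→West site (16 hours), Echo crew→East site (8 hours), Sierra crew→North site (14 hours), Kilo crew→Central site (15 hours), Alpha crew→South site (8 hours) — total 16+8+14+15+8 = 61 hours.
Row-greedy (each crew in turn takes its cheapest remaining site) gives 86 hours, worse by 25.
Swapping Hotel crew↔Echo crew (Hotel crew→East site 16 hours, Echo crew→West site 28 hours) adds 20.

Min total: 61 hours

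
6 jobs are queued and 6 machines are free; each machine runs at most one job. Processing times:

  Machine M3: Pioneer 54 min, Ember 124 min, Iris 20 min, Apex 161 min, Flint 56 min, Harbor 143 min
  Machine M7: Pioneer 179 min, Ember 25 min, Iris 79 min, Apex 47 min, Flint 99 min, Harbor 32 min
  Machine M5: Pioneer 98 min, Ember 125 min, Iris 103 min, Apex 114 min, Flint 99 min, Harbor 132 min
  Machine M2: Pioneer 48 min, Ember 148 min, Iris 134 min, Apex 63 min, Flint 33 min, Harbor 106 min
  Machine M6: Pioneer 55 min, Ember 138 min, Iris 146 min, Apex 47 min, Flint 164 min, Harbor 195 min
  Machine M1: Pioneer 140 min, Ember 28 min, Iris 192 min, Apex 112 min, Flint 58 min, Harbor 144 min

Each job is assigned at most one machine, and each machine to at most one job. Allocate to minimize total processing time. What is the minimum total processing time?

Optimal: Pioneer→Machine M5 (98 min), Ember→Machine M1 (28 min), Iris→Machine M3 (20 min), Apex→Machine M6 (47 min), Flint→Machine M2 (33 min), Harbor→Machine M7 (32 min) — total 98+28+20+47+33+32 = 258 min.
Min-entry greedy (repeatedly take the single cheapest remaining cell) gives 367 min, worse by 109.
Every other assignment is strictly worse.

Minimum total: 258 min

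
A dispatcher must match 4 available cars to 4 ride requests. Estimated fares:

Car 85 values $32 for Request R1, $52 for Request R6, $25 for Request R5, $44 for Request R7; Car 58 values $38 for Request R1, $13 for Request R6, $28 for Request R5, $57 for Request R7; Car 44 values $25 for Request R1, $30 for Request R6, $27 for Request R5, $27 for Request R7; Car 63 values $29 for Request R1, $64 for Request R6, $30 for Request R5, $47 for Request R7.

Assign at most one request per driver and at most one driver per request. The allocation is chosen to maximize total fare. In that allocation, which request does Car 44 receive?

Optimal: Car 85→Request R1 ($32), Car 58→Request R7 ($57), Car 44→Request R5 ($27), Car 63→Request R6 ($64) — total 32+57+27+64 = $180.
Column-greedy (each request in turn goes to its best remaining driver) gives $173, worse by 7.
Car 44's own top request is Request R6 ($30), but forcing Car 44→Request R6 and reassigning the rest optimally gives only $149 — worse by 31.

Car 44 receives Request R5.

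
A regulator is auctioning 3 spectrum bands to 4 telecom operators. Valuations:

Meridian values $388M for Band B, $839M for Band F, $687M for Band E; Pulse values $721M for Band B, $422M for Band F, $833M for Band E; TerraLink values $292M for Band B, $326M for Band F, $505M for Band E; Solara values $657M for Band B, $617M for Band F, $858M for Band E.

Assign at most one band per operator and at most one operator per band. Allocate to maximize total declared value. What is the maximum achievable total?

Optimal: Pulse→Band B ($721M), Meridian→Band F ($839M), Solara→Band E ($858M) — total 721+839+858 = $2418M.
Row-greedy (each operator in turn takes its best remaining band) gives $1964M, worse by 454.

Max total: $2418M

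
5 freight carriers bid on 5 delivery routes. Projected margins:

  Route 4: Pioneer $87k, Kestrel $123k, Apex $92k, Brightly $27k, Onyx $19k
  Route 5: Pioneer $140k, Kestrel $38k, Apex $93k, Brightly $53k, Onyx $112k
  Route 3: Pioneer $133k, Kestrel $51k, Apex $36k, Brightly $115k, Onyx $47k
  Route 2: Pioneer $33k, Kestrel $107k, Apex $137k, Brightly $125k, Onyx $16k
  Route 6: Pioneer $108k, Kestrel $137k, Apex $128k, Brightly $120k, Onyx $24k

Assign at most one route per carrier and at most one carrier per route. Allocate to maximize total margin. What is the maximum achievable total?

Maximum total: $625k

Treat this as an assignment problem: match each carrier to one route.
Optimal: Pioneer→Route 3 ($133k), Kestrel→Route 4 ($123k), Apex→Route 2 ($137k), Brightly→Route 6 ($120k), Onyx→Route 5 ($112k) — total 133+123+137+120+112 = $625k.
Max-entry greedy (repeatedly take the single best remaining cell) gives $548k, worse by 77.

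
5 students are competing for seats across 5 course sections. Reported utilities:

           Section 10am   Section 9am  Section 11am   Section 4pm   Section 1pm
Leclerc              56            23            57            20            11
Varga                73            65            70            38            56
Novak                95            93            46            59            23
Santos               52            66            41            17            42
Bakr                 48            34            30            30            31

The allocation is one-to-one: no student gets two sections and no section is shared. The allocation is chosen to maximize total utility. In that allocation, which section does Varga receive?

Optimal: Leclerc→Section 11am (57 points), Varga→Section 1pm (56 points), Novak→Section 10am (95 points), Santos→Section 9am (66 points), Bakr→Section 4pm (30 points) — total 57+56+95+66+30 = 304 points.
Max-entry greedy (repeatedly take the single best remaining cell) gives 282 points, worse by 22.
Varga's own top section is Section 10am (73 points), but forcing Varga→Section 10am and reassigning the rest optimally gives only 295 points — worse by 9.

Varga receives Section 1pm.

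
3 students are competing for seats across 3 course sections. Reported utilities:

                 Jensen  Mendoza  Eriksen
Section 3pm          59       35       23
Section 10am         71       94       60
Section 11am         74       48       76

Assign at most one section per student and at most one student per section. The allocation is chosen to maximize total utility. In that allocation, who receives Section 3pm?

Jensen receives Section 3pm.

Optimal: Jensen→Section 3pm (59 points), Mendoza→Section 10am (94 points), Eriksen→Section 11am (76 points) — total 59+94+76 = 229 points.
Row-greedy (each student in turn takes its best remaining section) gives 191 points, worse by 38.
Next-best assignment: Jensen→Section 11am, Mendoza→Section 10am, Eriksen→Section 3pm = 191 points.
Jensen's own top section is Section 11am (74 points), but forcing Jensen→Section 11am and reassigning the rest optimally gives only 191 points — worse by 38.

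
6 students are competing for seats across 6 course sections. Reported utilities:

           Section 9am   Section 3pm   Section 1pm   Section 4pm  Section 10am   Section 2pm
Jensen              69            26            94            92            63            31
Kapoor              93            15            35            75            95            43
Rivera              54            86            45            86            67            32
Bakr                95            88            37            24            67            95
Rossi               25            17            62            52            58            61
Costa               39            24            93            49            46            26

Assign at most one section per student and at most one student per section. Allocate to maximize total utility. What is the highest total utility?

Optimal: Jensen→Section 4pm (92 points), Kapoor→Section 10am (95 points), Rivera→Section 3pm (86 points), Bakr→Section 9am (95 points), Rossi→Section 2pm (61 points), Costa→Section 1pm (93 points) — total 92+95+86+95+61+93 = 522 points.
Column-greedy (each section in turn goes to its best remaining student) gives 434 points, worse by 88.
Every other assignment is strictly worse.

Maximum total: 522 points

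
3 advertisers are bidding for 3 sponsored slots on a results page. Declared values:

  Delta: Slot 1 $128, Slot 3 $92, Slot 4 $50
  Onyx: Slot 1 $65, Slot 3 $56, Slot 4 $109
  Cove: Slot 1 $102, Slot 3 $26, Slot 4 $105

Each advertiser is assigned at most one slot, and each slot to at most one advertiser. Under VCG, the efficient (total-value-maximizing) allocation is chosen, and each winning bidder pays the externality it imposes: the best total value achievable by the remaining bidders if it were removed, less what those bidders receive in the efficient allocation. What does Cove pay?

Efficient allocation: Delta→Slot 3 ($92), Onyx→Slot 4 ($109), Cove→Slot 1 ($102); total welfare W = $303.
Cove receives Slot 1 at value $102, so the others get W − 102 = $201.
Without Cove: best allocation of the remaining 2 bidders over all 3 slots is Delta→Slot 1 ($128), Onyx→Slot 4 ($109), total $237.
VCG payment = (others' best without Cove) − (others' welfare with Cove) = 237 − 201 = $36.

Cove pays $36.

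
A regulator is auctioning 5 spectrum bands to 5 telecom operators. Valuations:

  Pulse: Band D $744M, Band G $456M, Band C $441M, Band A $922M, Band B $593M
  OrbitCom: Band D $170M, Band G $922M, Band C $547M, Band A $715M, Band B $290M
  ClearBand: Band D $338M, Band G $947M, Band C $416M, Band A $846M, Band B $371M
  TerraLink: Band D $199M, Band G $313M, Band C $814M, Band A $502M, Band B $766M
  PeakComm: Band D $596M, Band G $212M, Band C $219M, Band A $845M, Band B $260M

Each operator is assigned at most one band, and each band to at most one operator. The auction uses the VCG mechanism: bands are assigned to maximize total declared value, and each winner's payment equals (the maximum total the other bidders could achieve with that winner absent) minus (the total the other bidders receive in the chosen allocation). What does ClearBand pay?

ClearBand pays $423M.

Efficient allocation: Pulse→Band D ($744M), OrbitCom→Band C ($547M), ClearBand→Band G ($947M), TerraLink→Band B ($766M), PeakComm→Band A ($845M); total welfare W = $3849M.
ClearBand receives Band G at value $947M, so the others get W − 947 = $2902M.
Without ClearBand: best allocation of the remaining 4 bidders over all 5 bands is Pulse→Band D ($744M), OrbitCom→Band G ($922M), TerraLink→Band C ($814M), PeakComm→Band A ($845M), total $3325M.
VCG payment = (others' best without ClearBand) − (others' welfare with ClearBand) = 3325 − 2902 = $423M.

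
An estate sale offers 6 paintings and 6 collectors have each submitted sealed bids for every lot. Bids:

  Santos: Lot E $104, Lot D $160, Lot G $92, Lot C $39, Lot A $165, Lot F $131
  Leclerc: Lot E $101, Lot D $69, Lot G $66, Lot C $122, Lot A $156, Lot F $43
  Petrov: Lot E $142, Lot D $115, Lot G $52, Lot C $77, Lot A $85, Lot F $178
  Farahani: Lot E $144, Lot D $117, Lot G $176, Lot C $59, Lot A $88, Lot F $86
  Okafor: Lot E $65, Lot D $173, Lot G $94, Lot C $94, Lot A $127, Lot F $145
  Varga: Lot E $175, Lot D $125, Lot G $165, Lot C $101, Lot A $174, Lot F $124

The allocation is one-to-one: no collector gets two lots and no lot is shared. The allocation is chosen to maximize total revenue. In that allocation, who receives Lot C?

Leclerc receives Lot C.

Optimal: Santos→Lot A ($165), Leclerc→Lot C ($122), Petrov→Lot F ($178), Farahani→Lot G ($176), Okafor→Lot D ($173), Varga→Lot E ($175) — total 165+122+178+176+173+175 = $989.
Every other assignment is strictly worse.
Leclerc's own top lot is Lot A ($156), but forcing Leclerc→Lot A and reassigning the rest optimally gives only $939 — worse by 50.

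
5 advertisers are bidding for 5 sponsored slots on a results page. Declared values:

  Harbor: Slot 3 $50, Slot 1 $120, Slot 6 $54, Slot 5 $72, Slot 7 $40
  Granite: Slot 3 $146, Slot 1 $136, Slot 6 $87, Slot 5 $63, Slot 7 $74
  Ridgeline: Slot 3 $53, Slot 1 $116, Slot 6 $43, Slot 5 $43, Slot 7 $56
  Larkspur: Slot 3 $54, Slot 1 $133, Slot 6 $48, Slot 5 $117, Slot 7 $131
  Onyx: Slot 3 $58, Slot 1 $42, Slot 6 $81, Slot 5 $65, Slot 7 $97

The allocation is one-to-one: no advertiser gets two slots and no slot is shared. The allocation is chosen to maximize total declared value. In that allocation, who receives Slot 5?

Treat this as an assignment problem: match each advertiser to one slot.
Optimal: Harbor→Slot 5 ($72), Granite→Slot 3 ($146), Ridgeline→Slot 1 ($116), Larkspur→Slot 7 ($131), Onyx→Slot 6 ($81) — total 72+146+116+131+81 = $546.
Next-best assignment: Harbor→Slot 6, Granite→Slot 3, Ridgeline→Slot 1, Larkspur→Slot 5, Onyx→Slot 7 = $530.
Harbor's own top slot is Slot 1 ($120), but forcing Harbor→Slot 1 and reassigning the rest optimally gives only $523 — worse by 23.

Harbor receives Slot 5.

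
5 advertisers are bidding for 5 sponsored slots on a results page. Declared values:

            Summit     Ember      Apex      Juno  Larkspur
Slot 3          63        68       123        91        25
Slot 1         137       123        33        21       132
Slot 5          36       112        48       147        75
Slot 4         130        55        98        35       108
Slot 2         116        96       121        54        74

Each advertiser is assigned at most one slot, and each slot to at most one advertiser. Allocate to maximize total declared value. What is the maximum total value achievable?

Max total: $628

Treat this as an assignment problem: match each advertiser to one slot.
Optimal: Summit→Slot 4 ($130), Ember→Slot 2 ($96), Apex→Slot 3 ($123), Juno→Slot 5 ($147), Larkspur→Slot 1 ($132) — total 130+96+123+147+132 = $628.
Next-best assignment: Summit→Slot 2, Ember→Slot 1, Apex→Slot 3, Juno→Slot 5, Larkspur→Slot 4 = $617.
Swapping Ember↔Larkspur (Ember→Slot 1 $123, Larkspur→Slot 2 $74) loses 31.
Checked against all permutations: $628 is optimal.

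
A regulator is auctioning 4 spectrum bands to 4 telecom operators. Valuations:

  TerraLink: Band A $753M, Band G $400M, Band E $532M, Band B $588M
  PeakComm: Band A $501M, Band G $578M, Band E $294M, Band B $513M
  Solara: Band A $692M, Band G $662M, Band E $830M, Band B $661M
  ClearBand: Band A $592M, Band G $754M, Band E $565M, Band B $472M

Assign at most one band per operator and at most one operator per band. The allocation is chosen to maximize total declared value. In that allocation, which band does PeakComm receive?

Optimal: TerraLink→Band A ($753M), PeakComm→Band B ($513M), Solara→Band E ($830M), ClearBand→Band G ($754M) — total 753+513+830+754 = $2850M.
Swapping Solara↔TerraLink (Solara→Band A $692M, TerraLink→Band E $532M) loses 359.
No other one-to-one assignment exceeds $2850M.
PeakComm's own top band is Band G ($578M), but forcing PeakComm→Band G and reassigning the rest optimally gives only $2633M — worse by 217.

PeakComm receives Band B.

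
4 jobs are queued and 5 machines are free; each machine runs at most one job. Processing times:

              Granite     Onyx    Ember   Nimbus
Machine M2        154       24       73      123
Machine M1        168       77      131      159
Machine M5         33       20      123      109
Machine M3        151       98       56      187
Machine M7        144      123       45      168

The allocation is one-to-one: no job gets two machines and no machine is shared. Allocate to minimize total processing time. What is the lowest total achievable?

Minimum total: 261 min

This is a one-to-one assignment (minimum-cost bipartite matching).
Optimal: Granite→Machine M5 (33 min), Onyx→Machine M2 (24 min), Ember→Machine M7 (45 min), Nimbus→Machine M1 (159 min) — total 33+24+45+159 = 261 min.
Column-greedy (each machine in turn goes to its cheapest remaining job) gives 375 min, worse by 114.
Swapping Ember↔Nimbus (Ember→Machine M1 131 min, Nimbus→Machine M7 168 min) adds 95.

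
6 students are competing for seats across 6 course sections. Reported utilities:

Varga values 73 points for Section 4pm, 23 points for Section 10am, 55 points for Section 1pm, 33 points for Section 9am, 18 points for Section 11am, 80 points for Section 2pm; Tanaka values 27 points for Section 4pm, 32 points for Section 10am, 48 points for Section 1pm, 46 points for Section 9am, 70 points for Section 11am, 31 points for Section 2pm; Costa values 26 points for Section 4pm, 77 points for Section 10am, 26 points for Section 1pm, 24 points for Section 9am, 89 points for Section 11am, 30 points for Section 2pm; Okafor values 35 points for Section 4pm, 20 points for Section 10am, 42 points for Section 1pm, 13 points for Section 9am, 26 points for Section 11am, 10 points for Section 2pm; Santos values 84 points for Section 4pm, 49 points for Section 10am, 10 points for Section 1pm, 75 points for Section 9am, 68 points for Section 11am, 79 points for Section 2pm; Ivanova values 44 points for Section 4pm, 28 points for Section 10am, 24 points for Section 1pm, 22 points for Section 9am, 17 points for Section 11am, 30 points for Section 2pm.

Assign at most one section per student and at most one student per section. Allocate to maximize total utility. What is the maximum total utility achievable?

Maximum total: 388 points

Optimal: Varga→Section 2pm (80 points), Tanaka→Section 11am (70 points), Costa→Section 10am (77 points), Okafor→Section 1pm (42 points), Santos→Section 9am (75 points), Ivanova→Section 4pm (44 points) — total 80+70+77+42+75+44 = 388 points.
Max-entry greedy (repeatedly take the single best remaining cell) gives 342 points, worse by 46.
Next-best assignment: Varga→Section 2pm, Tanaka→Section 11am, Costa→Section 10am, Okafor→Section 1pm, Santos→Section 4pm, Ivanova→Section 9am = 375 points.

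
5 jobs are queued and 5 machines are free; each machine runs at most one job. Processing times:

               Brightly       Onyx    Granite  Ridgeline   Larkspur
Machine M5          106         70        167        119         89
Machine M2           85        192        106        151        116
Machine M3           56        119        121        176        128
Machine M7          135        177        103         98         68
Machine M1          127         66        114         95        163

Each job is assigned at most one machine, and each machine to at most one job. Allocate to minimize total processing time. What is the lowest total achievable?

Optimal: Brightly→Machine M3 (56 min), Onyx→Machine M5 (70 min), Granite→Machine M2 (106 min), Ridgeline→Machine M1 (95 min), Larkspur→Machine M7 (68 min) — total 56+70+106+95+68 = 395 min.
Row-greedy (each job in turn takes its cheapest remaining machine) gives 460 min, worse by 65.
Checked against all permutations: 395 min is optimal.

Min total: 395 min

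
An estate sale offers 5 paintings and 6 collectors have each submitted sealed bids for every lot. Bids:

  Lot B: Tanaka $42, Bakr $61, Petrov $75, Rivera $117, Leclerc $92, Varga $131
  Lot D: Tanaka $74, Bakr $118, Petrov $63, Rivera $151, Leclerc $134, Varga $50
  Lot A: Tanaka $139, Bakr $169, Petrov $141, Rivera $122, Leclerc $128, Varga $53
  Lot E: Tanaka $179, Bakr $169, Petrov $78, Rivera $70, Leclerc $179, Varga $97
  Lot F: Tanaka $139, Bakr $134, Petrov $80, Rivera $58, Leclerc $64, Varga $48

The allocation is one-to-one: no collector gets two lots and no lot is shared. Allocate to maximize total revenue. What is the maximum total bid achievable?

Optimal: Varga→Lot B ($131), Rivera→Lot D ($151), Bakr→Lot A ($169), Leclerc→Lot E ($179), Tanaka→Lot F ($139) — total 131+151+169+179+139 = $769.
Column-greedy (each lot in turn goes to its best remaining collector) gives $710, worse by 59.

Maximum total: $769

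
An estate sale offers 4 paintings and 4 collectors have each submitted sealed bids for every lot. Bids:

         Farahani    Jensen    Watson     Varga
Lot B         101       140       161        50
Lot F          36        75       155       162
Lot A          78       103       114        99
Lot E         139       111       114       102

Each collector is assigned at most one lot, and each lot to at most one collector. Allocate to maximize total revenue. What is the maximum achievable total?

This is the linear assignment problem.
Optimal: Farahani→Lot E ($139), Jensen→Lot A ($103), Watson→Lot B ($161), Varga→Lot F ($162) — total 139+103+161+162 = $565.
Row-greedy (each collector in turn takes its best remaining lot) gives $533, worse by 32.
Next-best assignment: Farahani→Lot E, Jensen→Lot B, Watson→Lot A, Varga→Lot F = $555.
Swapping Farahani↔Jensen (Farahani→Lot A $78, Jensen→Lot E $111) loses 53.

Maximum total: $565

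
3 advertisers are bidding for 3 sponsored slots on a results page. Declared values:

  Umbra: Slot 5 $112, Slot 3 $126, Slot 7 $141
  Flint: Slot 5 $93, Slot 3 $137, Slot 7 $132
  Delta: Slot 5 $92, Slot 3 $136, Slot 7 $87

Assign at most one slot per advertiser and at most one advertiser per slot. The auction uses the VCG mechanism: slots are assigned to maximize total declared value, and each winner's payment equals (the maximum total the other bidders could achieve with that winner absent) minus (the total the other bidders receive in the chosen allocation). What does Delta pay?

Efficient allocation: Umbra→Slot 5 ($112), Flint→Slot 7 ($132), Delta→Slot 3 ($136); total welfare W = $380.
Delta receives Slot 3 at value $136, so the others get W − 136 = $244.
Without Delta: best allocation of the remaining 2 bidders over all 3 slots is Umbra→Slot 7 ($141), Flint→Slot 3 ($137), total $278.
VCG payment = (others' best without Delta) − (others' welfare with Delta) = 278 − 244 = $34.

Delta pays $34.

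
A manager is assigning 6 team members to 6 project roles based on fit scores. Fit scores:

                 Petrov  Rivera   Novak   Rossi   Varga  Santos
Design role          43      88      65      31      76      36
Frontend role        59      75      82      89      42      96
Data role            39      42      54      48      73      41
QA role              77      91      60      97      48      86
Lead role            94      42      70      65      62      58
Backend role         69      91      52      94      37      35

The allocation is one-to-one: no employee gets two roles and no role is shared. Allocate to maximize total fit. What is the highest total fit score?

Maximum total: 517 pts

Optimal: Petrov→Lead role (94 pts), Rivera→Design role (88 pts), Novak→Frontend role (82 pts), Rossi→Backend role (94 pts), Varga→Data role (73 pts), Santos→QA role (86 pts) — total 94+88+82+94+73+86 = 517 pts.
Swapping Rivera↔Santos (Rivera→QA role 91 pts, Santos→Design role 36 pts) loses 47.
Every other assignment is strictly worse.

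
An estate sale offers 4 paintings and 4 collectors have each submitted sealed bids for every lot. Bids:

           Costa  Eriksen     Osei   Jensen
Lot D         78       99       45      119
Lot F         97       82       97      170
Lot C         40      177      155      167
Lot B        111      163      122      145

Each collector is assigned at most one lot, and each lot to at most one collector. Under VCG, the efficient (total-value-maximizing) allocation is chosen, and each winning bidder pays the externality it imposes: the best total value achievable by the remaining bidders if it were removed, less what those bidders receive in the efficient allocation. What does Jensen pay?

Jensen pays $19.

Efficient allocation: Costa→Lot D ($78), Eriksen→Lot B ($163), Osei→Lot C ($155), Jensen→Lot F ($170); total welfare W = $566.
Jensen receives Lot F at value $170, so the others get W − 170 = $396.
Without Jensen: best allocation of the remaining 3 bidders over all 4 lots is Costa→Lot F ($97), Eriksen→Lot B ($163), Osei→Lot C ($155), total $415.
VCG payment = (others' best without Jensen) − (others' welfare with Jensen) = 415 − 396 = $19.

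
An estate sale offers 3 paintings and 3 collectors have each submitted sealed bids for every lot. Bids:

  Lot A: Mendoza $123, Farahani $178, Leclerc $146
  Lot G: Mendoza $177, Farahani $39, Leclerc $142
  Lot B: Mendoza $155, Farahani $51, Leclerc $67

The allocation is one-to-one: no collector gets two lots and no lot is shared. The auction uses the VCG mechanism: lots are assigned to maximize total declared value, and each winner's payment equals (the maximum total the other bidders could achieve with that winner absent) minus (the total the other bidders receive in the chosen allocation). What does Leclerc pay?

Efficient allocation: Mendoza→Lot B ($155), Farahani→Lot A ($178), Leclerc→Lot G ($142); total welfare W = $475.
Leclerc receives Lot G at value $142, so the others get W − 142 = $333.
Without Leclerc: best allocation of the remaining 2 bidders over all 3 lots is Mendoza→Lot G ($177), Farahani→Lot A ($178), total $355.
VCG payment = (others' best without Leclerc) − (others' welfare with Leclerc) = 355 − 333 = $22.

Leclerc pays $22.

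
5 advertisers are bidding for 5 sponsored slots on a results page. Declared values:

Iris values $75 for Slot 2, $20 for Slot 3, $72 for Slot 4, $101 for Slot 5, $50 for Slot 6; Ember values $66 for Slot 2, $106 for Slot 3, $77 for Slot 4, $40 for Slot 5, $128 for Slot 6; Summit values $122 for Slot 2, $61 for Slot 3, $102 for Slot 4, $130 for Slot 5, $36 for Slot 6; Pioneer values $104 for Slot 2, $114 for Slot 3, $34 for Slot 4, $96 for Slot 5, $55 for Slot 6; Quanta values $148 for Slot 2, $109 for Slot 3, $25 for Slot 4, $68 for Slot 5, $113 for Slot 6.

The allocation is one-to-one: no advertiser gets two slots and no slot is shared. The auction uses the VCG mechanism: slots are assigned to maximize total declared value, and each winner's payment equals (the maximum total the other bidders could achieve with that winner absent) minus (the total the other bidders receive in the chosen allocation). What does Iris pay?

Efficient allocation: Iris→Slot 5 ($101), Ember→Slot 6 ($128), Summit→Slot 4 ($102), Pioneer→Slot 3 ($114), Quanta→Slot 2 ($148); total welfare W = $593.
Iris receives Slot 5 at value $101, so the others get W − 101 = $492.
Without Iris: best allocation of the remaining 4 bidders over all 5 slots is Ember→Slot 6 ($128), Summit→Slot 5 ($130), Pioneer→Slot 3 ($114), Quanta→Slot 2 ($148), total $520.
VCG payment = (others' best without Iris) − (others' welfare with Iris) = 520 − 492 = $28.

Iris pays $28.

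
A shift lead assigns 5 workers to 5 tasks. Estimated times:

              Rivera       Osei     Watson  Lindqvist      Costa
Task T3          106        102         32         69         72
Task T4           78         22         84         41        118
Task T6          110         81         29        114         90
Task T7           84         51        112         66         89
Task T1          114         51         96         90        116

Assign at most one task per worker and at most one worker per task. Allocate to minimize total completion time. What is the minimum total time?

Min total: 277 min

This is the linear assignment problem.
Optimal: Rivera→Task T7 (84 min), Osei→Task T1 (51 min), Watson→Task T6 (29 min), Lindqvist→Task T4 (41 min), Costa→Task T3 (72 min) — total 84+51+29+41+72 = 277 min.
Column-greedy (each task in turn goes to its cheapest remaining worker) gives 324 min, worse by 47.
Next-best assignment: Rivera→Task T4, Osei→Task T1, Watson→Task T6, Lindqvist→Task T7, Costa→Task T3 = 296 min.
No other one-to-one assignment undercuts 277 min.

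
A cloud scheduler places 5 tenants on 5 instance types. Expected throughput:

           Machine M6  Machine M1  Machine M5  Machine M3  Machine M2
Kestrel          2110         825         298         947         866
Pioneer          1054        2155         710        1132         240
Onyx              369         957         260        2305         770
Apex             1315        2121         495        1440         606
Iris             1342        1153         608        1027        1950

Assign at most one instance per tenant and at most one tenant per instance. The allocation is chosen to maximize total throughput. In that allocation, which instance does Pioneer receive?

Optimal: Kestrel→Machine M6 (2110 ops/s), Pioneer→Machine M5 (710 ops/s), Onyx→Machine M3 (2305 ops/s), Apex→Machine M1 (2121 ops/s), Iris→Machine M2 (1950 ops/s) — total 2110+710+2305+2121+1950 = 9196 ops/s.
Row-greedy (each tenant in turn takes its best remaining instance) gives 7784 ops/s, worse by 1412.
Swapping Onyx↔Pioneer (Onyx→Machine M5 260 ops/s, Pioneer→Machine M3 1132 ops/s) loses 1623.
No other one-to-one assignment exceeds 9196 ops/s.
Pioneer's own top instance is Machine M1 (2155 ops/s), but forcing Pioneer→Machine M1 and reassigning the rest optimally gives only 9015 ops/s — worse by 181.

Pioneer receives Machine M5.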